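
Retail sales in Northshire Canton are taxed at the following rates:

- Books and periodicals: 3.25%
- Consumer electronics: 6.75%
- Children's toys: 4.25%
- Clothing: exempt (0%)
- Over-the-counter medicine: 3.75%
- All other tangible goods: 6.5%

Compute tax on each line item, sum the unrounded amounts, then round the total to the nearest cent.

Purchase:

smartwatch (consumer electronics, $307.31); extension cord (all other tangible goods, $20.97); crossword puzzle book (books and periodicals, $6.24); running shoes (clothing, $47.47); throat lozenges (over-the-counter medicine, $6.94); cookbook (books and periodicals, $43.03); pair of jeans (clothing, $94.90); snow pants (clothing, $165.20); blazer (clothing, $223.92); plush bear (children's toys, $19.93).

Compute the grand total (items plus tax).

$960.73

Smartwatch $307.31: consumer electronics → 6.75% → $20.743425
Extension cord $20.97: all other tangible goods → 6.5% → $1.36305
Crossword puzzle book $6.24: books and periodicals → 3.25% → $0.2028
Running shoes $47.47: clothing → 0% → $0.00
Throat lozenges $6.94: over-the-counter medicine → 3.75% → $0.26025
Cookbook $43.03: books and periodicals → 3.25% → $1.398475
Pair of jeans $94.90: clothing → 0% → $0.00
Snow pants $165.20: clothing → 0% → $0.00
Blazer $223.92: clothing → 0% → $0.00
Plush bear $19.93: children's toys → 4.25% → $0.847025
Subtotal = $935.91; unrounded tax = $24.815025 → $24.82; total due = $960.73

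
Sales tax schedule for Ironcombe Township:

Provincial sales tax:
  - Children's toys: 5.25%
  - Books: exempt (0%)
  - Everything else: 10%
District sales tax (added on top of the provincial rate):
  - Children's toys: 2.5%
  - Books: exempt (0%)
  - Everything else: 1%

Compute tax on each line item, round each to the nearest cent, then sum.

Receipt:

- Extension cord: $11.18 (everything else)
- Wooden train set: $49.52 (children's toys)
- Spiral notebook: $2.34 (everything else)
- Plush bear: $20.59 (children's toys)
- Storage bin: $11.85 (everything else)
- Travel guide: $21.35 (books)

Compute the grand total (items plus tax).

$125.06

Extension cord $11.18: everything else → 10% + 1% district = 11% → $1.23
Wooden train set $49.52: children's toys → 5.25% + 2.5% district = 7.75% → $3.84
Spiral notebook $2.34: everything else → 10% + 1% district = 11% → $0.26
Plush bear $20.59: children's toys → 5.25% + 2.5% district = 7.75% → $1.60
Storage bin $11.85: everything else → 10% + 1% district = 11% → $1.30
Travel guide $21.35: books → 0% + 0% district = 0% → $0.00
Subtotal = $116.83; tax = $8.23; total due = $125.06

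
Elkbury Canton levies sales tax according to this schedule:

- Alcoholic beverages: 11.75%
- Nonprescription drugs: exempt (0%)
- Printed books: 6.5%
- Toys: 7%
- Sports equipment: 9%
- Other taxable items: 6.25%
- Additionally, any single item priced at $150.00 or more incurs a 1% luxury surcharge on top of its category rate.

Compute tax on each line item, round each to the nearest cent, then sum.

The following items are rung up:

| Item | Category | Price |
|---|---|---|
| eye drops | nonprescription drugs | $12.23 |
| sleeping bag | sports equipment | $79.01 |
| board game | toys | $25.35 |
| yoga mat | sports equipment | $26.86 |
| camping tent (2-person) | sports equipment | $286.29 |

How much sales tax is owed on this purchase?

Eye drops $12.23: nonprescription drugs → 0% → $0.00
Sleeping bag $79.01: sports equipment → 9% → $7.11
Board game $25.35: toys → 7% → $1.77
Yoga mat $26.86: sports equipment → 9% → $2.42
Camping tent (2-person) $286.29: sports equipment → 9% + 1% surcharge = 10% → $28.63
Total tax = $7.11 + $1.77 + $2.42 + $28.63 = $39.93

$39.93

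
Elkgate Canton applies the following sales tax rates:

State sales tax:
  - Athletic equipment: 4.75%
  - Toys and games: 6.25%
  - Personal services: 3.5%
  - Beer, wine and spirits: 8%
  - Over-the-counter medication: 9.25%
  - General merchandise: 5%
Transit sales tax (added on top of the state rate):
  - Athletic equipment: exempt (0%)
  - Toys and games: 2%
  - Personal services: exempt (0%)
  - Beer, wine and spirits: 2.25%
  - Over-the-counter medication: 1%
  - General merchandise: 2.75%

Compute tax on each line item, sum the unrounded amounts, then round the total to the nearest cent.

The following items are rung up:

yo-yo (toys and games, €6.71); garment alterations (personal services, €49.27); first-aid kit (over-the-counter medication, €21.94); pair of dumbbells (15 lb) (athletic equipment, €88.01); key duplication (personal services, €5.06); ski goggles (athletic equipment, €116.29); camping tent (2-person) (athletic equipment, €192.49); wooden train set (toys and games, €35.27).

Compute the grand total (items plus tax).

Yo-yo €6.71: toys and games → 6.25% + 2% transit = 8.25% → €0.553575
Garment alterations €49.27: personal services → 3.5% + 0% transit = 3.5% → €1.72445
First-aid kit €21.94: over-the-counter medication → 9.25% + 1% transit = 10.25% → €2.24885
Pair of dumbbells (15 lb) €88.01: athletic equipment → 4.75% + 0% transit = 4.75% → €4.180475
Key duplication €5.06: personal services → 3.5% + 0% transit = 3.5% → €0.1771
Ski goggles €116.29: athletic equipment → 4.75% + 0% transit = 4.75% → €5.523775
Camping tent (2-person) €192.49: athletic equipment → 4.75% + 0% transit = 4.75% → €9.143275
Wooden train set €35.27: toys and games → 6.25% + 2% transit = 8.25% → €2.909775
Subtotal = €515.04; unrounded tax = €26.461275 → €26.46; total due = €541.50

€541.50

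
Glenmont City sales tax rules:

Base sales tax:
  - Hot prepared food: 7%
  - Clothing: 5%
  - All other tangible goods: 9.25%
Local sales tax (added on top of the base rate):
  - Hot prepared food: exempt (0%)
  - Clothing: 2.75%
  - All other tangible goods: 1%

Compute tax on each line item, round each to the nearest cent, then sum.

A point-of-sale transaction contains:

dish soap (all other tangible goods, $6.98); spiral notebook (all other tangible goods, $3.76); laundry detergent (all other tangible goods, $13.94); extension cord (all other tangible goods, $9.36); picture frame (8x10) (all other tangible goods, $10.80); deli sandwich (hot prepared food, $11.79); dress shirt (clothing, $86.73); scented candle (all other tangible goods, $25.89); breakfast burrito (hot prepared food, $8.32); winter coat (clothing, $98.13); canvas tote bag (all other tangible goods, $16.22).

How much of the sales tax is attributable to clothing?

$14.33

Dress shirt $86.73: clothing → 5% + 2.75% local = 7.75% → $6.72
Winter coat $98.13: clothing → 5% + 2.75% local = 7.75% → $7.61
Tax on clothing = $6.72 + $7.61 = $14.33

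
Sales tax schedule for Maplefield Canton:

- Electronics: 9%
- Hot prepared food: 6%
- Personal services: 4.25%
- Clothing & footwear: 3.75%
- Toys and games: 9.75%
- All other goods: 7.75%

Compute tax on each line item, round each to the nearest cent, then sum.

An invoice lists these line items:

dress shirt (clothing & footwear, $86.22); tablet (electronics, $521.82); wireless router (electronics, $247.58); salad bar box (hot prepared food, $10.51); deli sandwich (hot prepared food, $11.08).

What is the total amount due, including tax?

$950.97

Dress shirt $86.22: clothing & footwear → 3.75% → $3.23
Tablet $521.82: electronics → 9% → $46.96
Wireless router $247.58: electronics → 9% → $22.28
Salad bar box $10.51: hot prepared food → 6% → $0.63
Deli sandwich $11.08: hot prepared food → 6% → $0.66
Subtotal = $877.21; tax = $73.76; total due = $950.97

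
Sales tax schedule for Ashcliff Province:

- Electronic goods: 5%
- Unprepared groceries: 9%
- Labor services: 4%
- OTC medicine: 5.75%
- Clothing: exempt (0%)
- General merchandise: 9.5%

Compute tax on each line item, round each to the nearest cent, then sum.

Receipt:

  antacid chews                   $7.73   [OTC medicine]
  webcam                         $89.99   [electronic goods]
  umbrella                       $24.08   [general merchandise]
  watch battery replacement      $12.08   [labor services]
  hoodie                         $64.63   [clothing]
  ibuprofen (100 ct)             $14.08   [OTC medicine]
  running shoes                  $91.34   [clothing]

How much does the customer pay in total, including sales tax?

Antacid chews $7.73: OTC medicine → 5.75% → $0.44
Webcam $89.99: electronic goods → 5% → $4.50
Umbrella $24.08: general merchandise → 9.5% → $2.29
Watch battery replacement $12.08: labor services → 4% → $0.48
Hoodie $64.63: clothing → 0% → $0.00
Ibuprofen (100 ct) $14.08: OTC medicine → 5.75% → $0.81
Running shoes $91.34: clothing → 0% → $0.00
Subtotal = $303.93; tax = $8.52; total due = $312.45

$312.45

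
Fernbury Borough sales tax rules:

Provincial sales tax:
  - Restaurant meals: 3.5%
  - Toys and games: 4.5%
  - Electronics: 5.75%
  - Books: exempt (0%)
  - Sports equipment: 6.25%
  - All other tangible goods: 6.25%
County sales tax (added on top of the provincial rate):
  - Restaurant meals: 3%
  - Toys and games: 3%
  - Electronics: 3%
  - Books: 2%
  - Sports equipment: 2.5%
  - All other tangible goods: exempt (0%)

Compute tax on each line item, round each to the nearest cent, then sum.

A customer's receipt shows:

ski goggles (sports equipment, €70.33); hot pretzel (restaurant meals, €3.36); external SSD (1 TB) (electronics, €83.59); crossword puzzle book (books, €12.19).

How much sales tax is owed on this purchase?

Ski goggles €70.33: sports equipment → 6.25% + 2.5% county = 8.75% → €6.15
Hot pretzel €3.36: restaurant meals → 3.5% + 3% county = 6.5% → €0.22
External SSD (1 TB) €83.59: electronics → 5.75% + 3% county = 8.75% → €7.31
Crossword puzzle book €12.19: books → 0% + 2% county = 2% → €0.24
Total tax = €6.15 + €0.22 + €7.31 + €0.24 = €13.92

€13.92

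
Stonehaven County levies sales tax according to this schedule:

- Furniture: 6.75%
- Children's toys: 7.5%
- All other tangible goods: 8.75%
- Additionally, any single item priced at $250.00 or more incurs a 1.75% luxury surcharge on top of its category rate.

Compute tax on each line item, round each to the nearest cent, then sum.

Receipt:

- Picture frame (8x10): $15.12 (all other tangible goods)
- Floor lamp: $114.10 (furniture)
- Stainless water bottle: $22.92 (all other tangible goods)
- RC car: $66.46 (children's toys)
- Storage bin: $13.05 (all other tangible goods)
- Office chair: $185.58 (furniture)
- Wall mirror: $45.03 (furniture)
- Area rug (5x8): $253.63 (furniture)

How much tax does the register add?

Picture frame (8x10) $15.12: all other tangible goods → 8.75% → $1.32
Floor lamp $114.10: furniture → 6.75% → $7.70
Stainless water bottle $22.92: all other tangible goods → 8.75% → $2.01
RC car $66.46: children's toys → 7.5% → $4.98
Storage bin $13.05: all other tangible goods → 8.75% → $1.14
Office chair $185.58: furniture → 6.75% → $12.53
Wall mirror $45.03: furniture → 6.75% → $3.04
Area rug (5x8) $253.63: furniture → 6.75% + 1.75% surcharge = 8.5% → $21.56
Total tax = $1.32 + $7.70 + $2.01 + $4.98 + $1.14 + $12.53 + $3.04 + $21.56 = $54.28

$54.28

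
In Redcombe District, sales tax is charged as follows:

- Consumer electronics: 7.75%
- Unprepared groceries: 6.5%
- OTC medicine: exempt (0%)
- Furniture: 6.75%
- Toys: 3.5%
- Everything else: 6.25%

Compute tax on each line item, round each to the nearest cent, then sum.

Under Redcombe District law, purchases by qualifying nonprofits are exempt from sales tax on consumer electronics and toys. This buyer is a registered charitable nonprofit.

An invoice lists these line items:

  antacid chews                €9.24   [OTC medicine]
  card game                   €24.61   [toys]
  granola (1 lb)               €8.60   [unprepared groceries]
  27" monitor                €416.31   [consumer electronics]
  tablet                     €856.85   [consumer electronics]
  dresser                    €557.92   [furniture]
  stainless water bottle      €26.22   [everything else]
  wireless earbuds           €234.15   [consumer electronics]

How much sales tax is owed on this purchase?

€39.86

Antacid chews €9.24: OTC medicine → 0% → €0.00
Card game €24.61: toys, buyer-exempt → 0% → €0.00
Granola (1 lb) €8.60: unprepared groceries → 6.5% → €0.56
27" monitor €416.31: consumer electronics, buyer-exempt → 0% → €0.00
Tablet €856.85: consumer electronics, buyer-exempt → 0% → €0.00
Dresser €557.92: furniture → 6.75% → €37.66
Stainless water bottle €26.22: everything else → 6.25% → €1.64
Wireless earbuds €234.15: consumer electronics, buyer-exempt → 0% → €0.00
Total tax = €0.56 + €37.66 + €1.64 = €39.86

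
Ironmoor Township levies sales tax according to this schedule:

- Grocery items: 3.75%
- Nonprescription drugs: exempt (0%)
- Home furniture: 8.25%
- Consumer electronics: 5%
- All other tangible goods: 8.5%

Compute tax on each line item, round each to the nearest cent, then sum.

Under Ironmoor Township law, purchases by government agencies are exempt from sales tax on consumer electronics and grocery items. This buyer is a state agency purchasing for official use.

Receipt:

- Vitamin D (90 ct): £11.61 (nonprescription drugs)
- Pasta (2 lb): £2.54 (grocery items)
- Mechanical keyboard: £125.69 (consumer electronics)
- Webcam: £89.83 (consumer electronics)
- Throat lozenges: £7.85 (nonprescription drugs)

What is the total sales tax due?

Vitamin D (90 ct) £11.61: nonprescription drugs → 0% → £0.00
Pasta (2 lb) £2.54: grocery items, buyer-exempt → 0% → £0.00
Mechanical keyboard £125.69: consumer electronics, buyer-exempt → 0% → £0.00
Webcam £89.83: consumer electronics, buyer-exempt → 0% → £0.00
Throat lozenges £7.85: nonprescription drugs → 0% → £0.00
Total tax = £0.00

£0.00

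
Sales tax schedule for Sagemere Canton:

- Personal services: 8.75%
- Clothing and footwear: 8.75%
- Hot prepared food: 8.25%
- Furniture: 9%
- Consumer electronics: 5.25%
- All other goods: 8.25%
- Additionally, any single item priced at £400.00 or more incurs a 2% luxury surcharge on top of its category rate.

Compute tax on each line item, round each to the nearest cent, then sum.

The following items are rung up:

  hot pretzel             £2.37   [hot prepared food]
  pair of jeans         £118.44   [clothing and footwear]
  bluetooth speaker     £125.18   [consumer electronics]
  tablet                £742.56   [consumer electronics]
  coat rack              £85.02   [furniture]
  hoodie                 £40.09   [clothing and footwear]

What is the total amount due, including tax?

Hot pretzel £2.37: hot prepared food → 8.25% → £0.20
Pair of jeans £118.44: clothing and footwear → 8.75% → £10.36
Bluetooth speaker £125.18: consumer electronics → 5.25% → £6.57
Tablet £742.56: consumer electronics → 5.25% + 2% surcharge = 7.25% → £53.84
Coat rack £85.02: furniture → 9% → £7.65
Hoodie £40.09: clothing and footwear → 8.75% → £3.51
Subtotal = £1113.66; tax = £82.13; total due = £1195.79

£1195.79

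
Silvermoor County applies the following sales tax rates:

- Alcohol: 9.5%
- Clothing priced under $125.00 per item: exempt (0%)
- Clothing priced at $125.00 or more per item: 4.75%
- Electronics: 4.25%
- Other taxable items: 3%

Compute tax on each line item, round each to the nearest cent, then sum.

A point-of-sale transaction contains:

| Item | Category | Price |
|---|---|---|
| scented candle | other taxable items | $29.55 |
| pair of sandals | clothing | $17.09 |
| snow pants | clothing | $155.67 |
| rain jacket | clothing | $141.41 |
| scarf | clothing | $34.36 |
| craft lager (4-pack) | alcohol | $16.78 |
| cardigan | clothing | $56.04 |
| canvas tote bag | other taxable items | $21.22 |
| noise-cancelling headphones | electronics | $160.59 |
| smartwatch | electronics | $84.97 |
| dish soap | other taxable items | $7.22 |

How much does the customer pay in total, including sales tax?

$752.79

Scented candle $29.55: other taxable items → 3% → $0.89
Pair of sandals $17.09: clothing, under $125.00 → 0% → $0.00
Snow pants $155.67: clothing, $125.00 or more → 4.75% → $7.39
Rain jacket $141.41: clothing, $125.00 or more → 4.75% → $6.72
Scarf $34.36: clothing, under $125.00 → 0% → $0.00
Craft lager (4-pack) $16.78: alcohol → 9.5% → $1.59
Cardigan $56.04: clothing, under $125.00 → 0% → $0.00
Canvas tote bag $21.22: other taxable items → 3% → $0.64
Noise-cancelling headphones $160.59: electronics → 4.25% → $6.83
Smartwatch $84.97: electronics → 4.25% → $3.61
Dish soap $7.22: other taxable items → 3% → $0.22
Subtotal = $724.90; tax = $27.89; total due = $752.79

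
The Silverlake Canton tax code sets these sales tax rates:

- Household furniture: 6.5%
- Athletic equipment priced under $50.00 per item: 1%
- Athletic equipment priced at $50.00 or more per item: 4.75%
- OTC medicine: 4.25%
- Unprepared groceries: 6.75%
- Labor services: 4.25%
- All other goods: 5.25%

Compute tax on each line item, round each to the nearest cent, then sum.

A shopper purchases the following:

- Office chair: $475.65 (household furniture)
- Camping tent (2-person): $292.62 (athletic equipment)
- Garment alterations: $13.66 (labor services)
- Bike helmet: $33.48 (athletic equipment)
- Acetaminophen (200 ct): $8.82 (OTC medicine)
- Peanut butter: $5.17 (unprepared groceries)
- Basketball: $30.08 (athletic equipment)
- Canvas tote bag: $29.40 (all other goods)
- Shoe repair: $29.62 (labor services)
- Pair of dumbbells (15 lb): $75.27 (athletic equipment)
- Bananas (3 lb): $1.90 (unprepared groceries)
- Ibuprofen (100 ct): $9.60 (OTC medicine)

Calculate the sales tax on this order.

Office chair $475.65: household furniture → 6.5% → $30.92
Camping tent (2-person) $292.62: athletic equipment, $50.00 or more → 4.75% → $13.90
Garment alterations $13.66: labor services → 4.25% → $0.58
Bike helmet $33.48: athletic equipment, under $50.00 → 1% → $0.33
Acetaminophen (200 ct) $8.82: OTC medicine → 4.25% → $0.37
Peanut butter $5.17: unprepared groceries → 6.75% → $0.35
Basketball $30.08: athletic equipment, under $50.00 → 1% → $0.30
Canvas tote bag $29.40: all other goods → 5.25% → $1.54
Shoe repair $29.62: labor services → 4.25% → $1.26
Pair of dumbbells (15 lb) $75.27: athletic equipment, $50.00 or more → 4.75% → $3.58
Bananas (3 lb) $1.90: unprepared groceries → 6.75% → $0.13
Ibuprofen (100 ct) $9.60: OTC medicine → 4.25% → $0.41
Total tax = $30.92 + $13.90 + $0.58 + $0.33 + $0.37 + $0.35 + $0.30 + $1.54 + $1.26 + $3.58 + $0.13 + $0.41 = $53.67

$53.67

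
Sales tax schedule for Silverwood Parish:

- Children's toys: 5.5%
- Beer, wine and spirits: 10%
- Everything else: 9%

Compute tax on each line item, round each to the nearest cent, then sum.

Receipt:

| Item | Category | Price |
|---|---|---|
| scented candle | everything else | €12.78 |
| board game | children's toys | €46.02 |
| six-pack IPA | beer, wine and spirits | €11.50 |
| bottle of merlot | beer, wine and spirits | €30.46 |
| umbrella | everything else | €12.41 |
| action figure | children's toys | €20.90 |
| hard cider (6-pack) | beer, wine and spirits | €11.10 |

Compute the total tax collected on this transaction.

Scented candle €12.78: everything else → 9% → €1.15
Board game €46.02: children's toys → 5.5% → €2.53
Six-pack IPA €11.50: beer, wine and spirits → 10% → €1.15
Bottle of merlot €30.46: beer, wine and spirits → 10% → €3.05
Umbrella €12.41: everything else → 9% → €1.12
Action figure €20.90: children's toys → 5.5% → €1.15
Hard cider (6-pack) €11.10: beer, wine and spirits → 10% → €1.11
Total tax = €1.15 + €2.53 + €1.15 + €3.05 + €1.12 + €1.15 + €1.11 = €11.26

€11.26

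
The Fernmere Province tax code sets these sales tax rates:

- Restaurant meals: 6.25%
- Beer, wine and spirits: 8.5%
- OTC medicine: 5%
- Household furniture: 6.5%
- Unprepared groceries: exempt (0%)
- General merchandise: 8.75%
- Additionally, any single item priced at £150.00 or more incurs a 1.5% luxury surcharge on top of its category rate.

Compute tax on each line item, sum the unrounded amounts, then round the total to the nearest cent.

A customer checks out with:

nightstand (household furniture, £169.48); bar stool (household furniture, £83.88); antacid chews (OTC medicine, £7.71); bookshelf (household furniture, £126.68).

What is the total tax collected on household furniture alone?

Nightstand £169.48: household furniture → 6.5% + 1.5% surcharge = 8% → £13.5584
Bar stool £83.88: household furniture → 6.5% → £5.4522
Bookshelf £126.68: household furniture → 6.5% → £8.2342
Tax on household furniture: unrounded sum = £27.2448 → £27.24

£27.24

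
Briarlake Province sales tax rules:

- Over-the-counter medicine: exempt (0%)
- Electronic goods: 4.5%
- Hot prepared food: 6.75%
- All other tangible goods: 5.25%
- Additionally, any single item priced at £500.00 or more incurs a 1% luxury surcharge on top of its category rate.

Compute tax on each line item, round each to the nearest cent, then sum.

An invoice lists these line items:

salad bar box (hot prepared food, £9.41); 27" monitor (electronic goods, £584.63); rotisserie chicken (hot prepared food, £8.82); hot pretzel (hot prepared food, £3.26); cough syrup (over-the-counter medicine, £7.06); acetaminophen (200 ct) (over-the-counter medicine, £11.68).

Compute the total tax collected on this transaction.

Salad bar box £9.41: hot prepared food → 6.75% → £0.64
27" monitor £584.63: electronic goods → 4.5% + 1% surcharge = 5.5% → £32.15
Rotisserie chicken £8.82: hot prepared food → 6.75% → £0.60
Hot pretzel £3.26: hot prepared food → 6.75% → £0.22
Cough syrup £7.06: over-the-counter medicine → 0% → £0.00
Acetaminophen (200 ct) £11.68: over-the-counter medicine → 0% → £0.00
Total tax = £0.64 + £32.15 + £0.60 + £0.22 = £33.61

£33.61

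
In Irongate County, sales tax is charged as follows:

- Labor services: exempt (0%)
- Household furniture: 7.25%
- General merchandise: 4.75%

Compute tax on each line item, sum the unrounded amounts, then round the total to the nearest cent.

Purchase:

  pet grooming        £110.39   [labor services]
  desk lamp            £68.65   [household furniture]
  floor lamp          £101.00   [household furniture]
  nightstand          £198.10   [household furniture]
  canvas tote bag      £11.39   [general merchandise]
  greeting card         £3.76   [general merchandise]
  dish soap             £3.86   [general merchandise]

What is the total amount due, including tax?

Pet grooming £110.39: labor services → 0% → £0.00
Desk lamp £68.65: household furniture → 7.25% → £4.977125
Floor lamp £101.00: household furniture → 7.25% → £7.3225
Nightstand £198.10: household furniture → 7.25% → £14.36225
Canvas tote bag £11.39: general merchandise → 4.75% → £0.541025
Greeting card £3.76: general merchandise → 4.75% → £0.1786
Dish soap £3.86: general merchandise → 4.75% → £0.18335
Subtotal = £497.15; unrounded tax = £27.56485 → £27.56; total due = £524.71

£524.71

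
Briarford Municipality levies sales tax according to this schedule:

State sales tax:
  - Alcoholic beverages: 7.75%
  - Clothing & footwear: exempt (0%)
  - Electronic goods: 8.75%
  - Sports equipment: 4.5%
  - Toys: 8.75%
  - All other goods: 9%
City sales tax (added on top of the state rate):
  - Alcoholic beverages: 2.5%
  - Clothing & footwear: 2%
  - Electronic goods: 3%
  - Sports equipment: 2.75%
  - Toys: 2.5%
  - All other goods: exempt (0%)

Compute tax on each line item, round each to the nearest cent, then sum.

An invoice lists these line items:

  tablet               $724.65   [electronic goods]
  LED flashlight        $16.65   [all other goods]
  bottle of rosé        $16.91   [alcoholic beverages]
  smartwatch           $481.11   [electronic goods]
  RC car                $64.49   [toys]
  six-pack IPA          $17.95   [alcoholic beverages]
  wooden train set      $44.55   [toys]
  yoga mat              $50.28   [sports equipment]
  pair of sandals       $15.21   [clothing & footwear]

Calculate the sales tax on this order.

$162.97

Tablet $724.65: electronic goods → 8.75% + 3% city = 11.75% → $85.15
LED flashlight $16.65: all other goods → 9% + 0% city = 9% → $1.50
Bottle of rosé $16.91: alcoholic beverages → 7.75% + 2.5% city = 10.25% → $1.73
Smartwatch $481.11: electronic goods → 8.75% + 3% city = 11.75% → $56.53
RC car $64.49: toys → 8.75% + 2.5% city = 11.25% → $7.26
Six-pack IPA $17.95: alcoholic beverages → 7.75% + 2.5% city = 10.25% → $1.84
Wooden train set $44.55: toys → 8.75% + 2.5% city = 11.25% → $5.01
Yoga mat $50.28: sports equipment → 4.5% + 2.75% city = 7.25% → $3.65
Pair of sandals $15.21: clothing & footwear → 0% + 2% city = 2% → $0.30
Total tax = $85.15 + $1.50 + $1.73 + $56.53 + $7.26 + $1.84 + $5.01 + $3.65 + $0.30 = $162.97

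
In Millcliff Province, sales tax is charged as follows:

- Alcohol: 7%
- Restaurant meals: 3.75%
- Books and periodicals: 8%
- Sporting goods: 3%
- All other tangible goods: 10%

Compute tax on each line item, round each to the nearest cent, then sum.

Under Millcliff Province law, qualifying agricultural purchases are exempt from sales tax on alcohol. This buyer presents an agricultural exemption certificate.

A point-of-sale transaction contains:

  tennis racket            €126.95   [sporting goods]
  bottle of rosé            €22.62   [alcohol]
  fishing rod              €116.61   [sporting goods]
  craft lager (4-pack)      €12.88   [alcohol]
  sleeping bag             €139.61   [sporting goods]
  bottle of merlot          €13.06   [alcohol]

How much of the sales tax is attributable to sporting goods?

€11.50

Tennis racket €126.95: sporting goods → 3% → €3.81
Fishing rod €116.61: sporting goods → 3% → €3.50
Sleeping bag €139.61: sporting goods → 3% → €4.19
Tax on sporting goods = €3.81 + €3.50 + €4.19 = €11.50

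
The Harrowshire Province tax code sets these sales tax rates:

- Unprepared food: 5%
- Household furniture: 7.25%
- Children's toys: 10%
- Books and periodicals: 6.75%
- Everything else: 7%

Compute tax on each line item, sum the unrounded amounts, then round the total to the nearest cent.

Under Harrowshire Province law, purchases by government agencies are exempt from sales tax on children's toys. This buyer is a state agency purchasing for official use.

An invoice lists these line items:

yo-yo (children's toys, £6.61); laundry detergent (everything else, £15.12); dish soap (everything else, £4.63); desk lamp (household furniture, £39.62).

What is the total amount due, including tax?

£70.23

Yo-yo £6.61: children's toys, buyer-exempt → 0% → £0.00
Laundry detergent £15.12: everything else → 7% → £1.0584
Dish soap £4.63: everything else → 7% → £0.3241
Desk lamp £39.62: household furniture → 7.25% → £2.87245
Subtotal = £65.98; unrounded tax = £4.25495 → £4.25; total due = £70.23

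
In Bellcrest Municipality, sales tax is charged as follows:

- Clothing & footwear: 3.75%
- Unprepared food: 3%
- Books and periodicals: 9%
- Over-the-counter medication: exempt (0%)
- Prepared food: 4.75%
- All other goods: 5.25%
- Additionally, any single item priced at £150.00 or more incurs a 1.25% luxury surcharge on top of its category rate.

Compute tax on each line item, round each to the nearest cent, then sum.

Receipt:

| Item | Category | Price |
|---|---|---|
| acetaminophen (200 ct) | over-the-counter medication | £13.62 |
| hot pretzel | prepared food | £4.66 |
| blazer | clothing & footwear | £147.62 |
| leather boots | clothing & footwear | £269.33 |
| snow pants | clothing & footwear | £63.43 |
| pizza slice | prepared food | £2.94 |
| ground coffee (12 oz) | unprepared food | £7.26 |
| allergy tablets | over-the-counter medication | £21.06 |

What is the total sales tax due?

£21.97

Acetaminophen (200 ct) £13.62: over-the-counter medication → 0% → £0.00
Hot pretzel £4.66: prepared food → 4.75% → £0.22
Blazer £147.62: clothing & footwear → 3.75% → £5.54
Leather boots £269.33: clothing & footwear → 3.75% + 1.25% surcharge = 5% → £13.47
Snow pants £63.43: clothing & footwear → 3.75% → £2.38
Pizza slice £2.94: prepared food → 4.75% → £0.14
Ground coffee (12 oz) £7.26: unprepared food → 3% → £0.22
Allergy tablets £21.06: over-the-counter medication → 0% → £0.00
Total tax = £0.22 + £5.54 + £13.47 + £2.38 + £0.14 + £0.22 = £21.97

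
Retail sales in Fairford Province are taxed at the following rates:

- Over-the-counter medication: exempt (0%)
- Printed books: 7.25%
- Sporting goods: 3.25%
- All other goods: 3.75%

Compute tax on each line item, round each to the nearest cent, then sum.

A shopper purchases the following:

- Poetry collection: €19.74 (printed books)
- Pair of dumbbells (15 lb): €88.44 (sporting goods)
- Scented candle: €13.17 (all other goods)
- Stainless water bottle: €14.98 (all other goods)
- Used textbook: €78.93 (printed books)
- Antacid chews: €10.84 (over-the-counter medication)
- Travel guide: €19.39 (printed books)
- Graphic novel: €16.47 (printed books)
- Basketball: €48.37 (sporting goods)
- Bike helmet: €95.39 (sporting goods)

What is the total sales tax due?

Poetry collection €19.74: printed books → 7.25% → €1.43
Pair of dumbbells (15 lb) €88.44: sporting goods → 3.25% → €2.87
Scented candle €13.17: all other goods → 3.75% → €0.49
Stainless water bottle €14.98: all other goods → 3.75% → €0.56
Used textbook €78.93: printed books → 7.25% → €5.72
Antacid chews €10.84: over-the-counter medication → 0% → €0.00
Travel guide €19.39: printed books → 7.25% → €1.41
Graphic novel €16.47: printed books → 7.25% → €1.19
Basketball €48.37: sporting goods → 3.25% → €1.57
Bike helmet €95.39: sporting goods → 3.25% → €3.10
Total tax = €1.43 + €2.87 + €0.49 + €0.56 + €5.72 + €1.41 + €1.19 + €1.57 + €3.10 = €18.34

€18.34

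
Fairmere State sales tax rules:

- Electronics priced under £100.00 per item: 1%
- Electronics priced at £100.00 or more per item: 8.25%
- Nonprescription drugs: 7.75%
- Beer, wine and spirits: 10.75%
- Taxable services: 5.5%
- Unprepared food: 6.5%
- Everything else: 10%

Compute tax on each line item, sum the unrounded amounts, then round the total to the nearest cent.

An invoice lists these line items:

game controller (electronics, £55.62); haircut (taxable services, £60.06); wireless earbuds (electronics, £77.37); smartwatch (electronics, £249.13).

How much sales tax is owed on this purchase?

Game controller £55.62: electronics, under £100.00 → 1% → £0.5562
Haircut £60.06: taxable services → 5.5% → £3.3033
Wireless earbuds £77.37: electronics, under £100.00 → 1% → £0.7737
Smartwatch £249.13: electronics, £100.00 or more → 8.25% → £20.553225
Unrounded tax sum = £25.186425 → £25.19

£25.19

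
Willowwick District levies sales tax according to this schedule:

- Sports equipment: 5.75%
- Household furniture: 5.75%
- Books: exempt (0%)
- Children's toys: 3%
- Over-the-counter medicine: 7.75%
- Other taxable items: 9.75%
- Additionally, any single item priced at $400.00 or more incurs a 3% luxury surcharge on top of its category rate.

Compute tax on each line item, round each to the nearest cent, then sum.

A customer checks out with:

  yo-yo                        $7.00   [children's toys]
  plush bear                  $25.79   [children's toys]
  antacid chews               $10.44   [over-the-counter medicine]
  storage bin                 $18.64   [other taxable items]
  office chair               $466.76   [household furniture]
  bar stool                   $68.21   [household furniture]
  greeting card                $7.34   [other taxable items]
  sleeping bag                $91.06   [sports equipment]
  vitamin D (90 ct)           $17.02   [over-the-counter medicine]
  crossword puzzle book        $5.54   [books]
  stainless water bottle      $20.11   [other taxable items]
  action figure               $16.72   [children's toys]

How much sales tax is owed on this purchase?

Yo-yo $7.00: children's toys → 3% → $0.21
Plush bear $25.79: children's toys → 3% → $0.77
Antacid chews $10.44: over-the-counter medicine → 7.75% → $0.81
Storage bin $18.64: other taxable items → 9.75% → $1.82
Office chair $466.76: household furniture → 5.75% + 3% surcharge = 8.75% → $40.84
Bar stool $68.21: household furniture → 5.75% → $3.92
Greeting card $7.34: other taxable items → 9.75% → $0.72
Sleeping bag $91.06: sports equipment → 5.75% → $5.24
Vitamin D (90 ct) $17.02: over-the-counter medicine → 7.75% → $1.32
Crossword puzzle book $5.54: books → 0% → $0.00
Stainless water bottle $20.11: other taxable items → 9.75% → $1.96
Action figure $16.72: children's toys → 3% → $0.50
Total tax = $0.21 + $0.77 + $0.81 + $1.82 + $40.84 + $3.92 + $0.72 + $5.24 + $1.32 + $1.96 + $0.50 = $58.11

$58.11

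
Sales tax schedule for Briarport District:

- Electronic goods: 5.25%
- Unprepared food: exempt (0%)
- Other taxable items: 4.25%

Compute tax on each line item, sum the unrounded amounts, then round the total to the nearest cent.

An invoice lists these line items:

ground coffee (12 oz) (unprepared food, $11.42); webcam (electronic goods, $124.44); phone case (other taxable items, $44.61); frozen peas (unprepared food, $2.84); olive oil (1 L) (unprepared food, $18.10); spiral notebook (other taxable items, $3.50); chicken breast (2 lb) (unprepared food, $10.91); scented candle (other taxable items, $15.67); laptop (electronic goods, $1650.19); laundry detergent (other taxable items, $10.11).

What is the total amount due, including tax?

$1988.10

Ground coffee (12 oz) $11.42: unprepared food → 0% → $0.00
Webcam $124.44: electronic goods → 5.25% → $6.5331
Phone case $44.61: other taxable items → 4.25% → $1.895925
Frozen peas $2.84: unprepared food → 0% → $0.00
Olive oil (1 L) $18.10: unprepared food → 0% → $0.00
Spiral notebook $3.50: other taxable items → 4.25% → $0.14875
Chicken breast (2 lb) $10.91: unprepared food → 0% → $0.00
Scented candle $15.67: other taxable items → 4.25% → $0.665975
Laptop $1650.19: electronic goods → 5.25% → $86.634975
Laundry detergent $10.11: other taxable items → 4.25% → $0.429675
Subtotal = $1891.79; unrounded tax = $96.3084 → $96.31; total due = $1988.10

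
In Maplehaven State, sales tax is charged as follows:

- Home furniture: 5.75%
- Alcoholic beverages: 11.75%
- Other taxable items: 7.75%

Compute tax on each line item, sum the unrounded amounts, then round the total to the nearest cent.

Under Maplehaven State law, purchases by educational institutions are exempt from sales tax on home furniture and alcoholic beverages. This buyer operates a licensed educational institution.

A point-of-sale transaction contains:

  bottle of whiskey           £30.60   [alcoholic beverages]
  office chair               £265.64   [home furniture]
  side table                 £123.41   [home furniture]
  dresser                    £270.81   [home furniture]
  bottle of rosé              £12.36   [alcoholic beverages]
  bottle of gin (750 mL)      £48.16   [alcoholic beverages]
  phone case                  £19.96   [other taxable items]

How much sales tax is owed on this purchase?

Bottle of whiskey £30.60: alcoholic beverages, buyer-exempt → 0% → £0.00
Office chair £265.64: home furniture, buyer-exempt → 0% → £0.00
Side table £123.41: home furniture, buyer-exempt → 0% → £0.00
Dresser £270.81: home furniture, buyer-exempt → 0% → £0.00
Bottle of rosé £12.36: alcoholic beverages, buyer-exempt → 0% → £0.00
Bottle of gin (750 mL) £48.16: alcoholic beverages, buyer-exempt → 0% → £0.00
Phone case £19.96: other taxable items → 7.75% → £1.5469
Unrounded tax sum = £1.5469 → £1.55

£1.55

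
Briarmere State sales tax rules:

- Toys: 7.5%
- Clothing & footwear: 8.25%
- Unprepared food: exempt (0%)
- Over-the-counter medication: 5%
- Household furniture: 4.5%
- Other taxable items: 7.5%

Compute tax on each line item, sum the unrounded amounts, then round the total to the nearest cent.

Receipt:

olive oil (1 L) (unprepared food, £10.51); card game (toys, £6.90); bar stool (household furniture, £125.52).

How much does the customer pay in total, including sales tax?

Olive oil (1 L) £10.51: unprepared food → 0% → £0.00
Card game £6.90: toys → 7.5% → £0.5175
Bar stool £125.52: household furniture → 4.5% → £5.6484
Subtotal = £142.93; unrounded tax = £6.1659 → £6.17; total due = £149.10

£149.10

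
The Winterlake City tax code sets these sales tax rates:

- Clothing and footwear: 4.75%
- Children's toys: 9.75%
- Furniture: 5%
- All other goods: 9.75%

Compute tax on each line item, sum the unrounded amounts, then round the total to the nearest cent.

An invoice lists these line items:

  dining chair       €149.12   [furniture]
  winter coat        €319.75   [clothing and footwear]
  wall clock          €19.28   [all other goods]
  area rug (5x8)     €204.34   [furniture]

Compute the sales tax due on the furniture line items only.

€17.67

Dining chair €149.12: furniture → 5% → €7.456
Area rug (5x8) €204.34: furniture → 5% → €10.217
Tax on furniture: unrounded sum = €17.673 → €17.67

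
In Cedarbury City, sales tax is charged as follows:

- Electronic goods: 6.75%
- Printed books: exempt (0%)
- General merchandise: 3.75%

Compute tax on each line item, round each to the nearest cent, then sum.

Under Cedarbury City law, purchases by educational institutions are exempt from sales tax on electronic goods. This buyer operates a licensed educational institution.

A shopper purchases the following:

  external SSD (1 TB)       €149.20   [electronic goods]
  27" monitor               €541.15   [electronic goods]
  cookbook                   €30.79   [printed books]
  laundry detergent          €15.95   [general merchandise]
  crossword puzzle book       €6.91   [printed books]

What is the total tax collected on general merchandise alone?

€0.60

Laundry detergent €15.95: general merchandise → 3.75% → €0.60
Tax on general merchandise = €0.60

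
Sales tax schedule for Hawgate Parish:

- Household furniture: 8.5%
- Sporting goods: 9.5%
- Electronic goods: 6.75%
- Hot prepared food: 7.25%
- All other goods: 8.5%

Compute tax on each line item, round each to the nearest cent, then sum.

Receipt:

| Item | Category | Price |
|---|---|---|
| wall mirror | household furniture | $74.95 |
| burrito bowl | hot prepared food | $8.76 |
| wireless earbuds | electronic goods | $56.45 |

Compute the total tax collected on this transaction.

Wall mirror $74.95: household furniture → 8.5% → $6.37
Burrito bowl $8.76: hot prepared food → 7.25% → $0.64
Wireless earbuds $56.45: electronic goods → 6.75% → $3.81
Total tax = $6.37 + $0.64 + $3.81 = $10.82

$10.82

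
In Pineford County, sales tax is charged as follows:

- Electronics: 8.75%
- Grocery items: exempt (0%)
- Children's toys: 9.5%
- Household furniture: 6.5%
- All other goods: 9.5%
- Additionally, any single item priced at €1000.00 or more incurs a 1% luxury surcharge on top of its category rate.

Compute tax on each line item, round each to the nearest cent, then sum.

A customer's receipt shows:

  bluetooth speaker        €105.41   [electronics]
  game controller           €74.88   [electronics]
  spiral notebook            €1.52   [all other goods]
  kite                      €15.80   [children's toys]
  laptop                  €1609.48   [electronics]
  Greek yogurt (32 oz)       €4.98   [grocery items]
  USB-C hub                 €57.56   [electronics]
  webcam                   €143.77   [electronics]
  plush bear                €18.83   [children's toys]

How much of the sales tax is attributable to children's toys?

Kite €15.80: children's toys → 9.5% → €1.50
Plush bear €18.83: children's toys → 9.5% → €1.79
Tax on children's toys = €1.50 + €1.79 = €3.29

€3.29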